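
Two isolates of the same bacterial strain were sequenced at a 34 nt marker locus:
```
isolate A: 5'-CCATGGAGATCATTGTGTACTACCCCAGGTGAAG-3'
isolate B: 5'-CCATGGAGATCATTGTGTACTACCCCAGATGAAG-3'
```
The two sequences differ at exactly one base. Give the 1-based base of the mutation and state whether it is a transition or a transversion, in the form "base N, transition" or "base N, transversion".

base 29, transition

Base 29 changes G→A. G is a purine and A is a purine, so this is a transition.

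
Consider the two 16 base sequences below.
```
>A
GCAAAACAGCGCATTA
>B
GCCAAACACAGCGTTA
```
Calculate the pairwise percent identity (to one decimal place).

75.0%

4 positions differ (3, 9, 10, 13), so 12 of 16 match: 12/16 = 75%.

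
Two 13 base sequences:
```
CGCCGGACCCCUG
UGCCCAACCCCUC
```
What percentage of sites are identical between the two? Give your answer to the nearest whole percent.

69%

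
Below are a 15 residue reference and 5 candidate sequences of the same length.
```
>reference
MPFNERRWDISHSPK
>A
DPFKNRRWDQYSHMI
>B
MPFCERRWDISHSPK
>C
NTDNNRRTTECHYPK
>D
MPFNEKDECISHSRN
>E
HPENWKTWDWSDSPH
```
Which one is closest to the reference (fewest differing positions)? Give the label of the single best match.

A differs at 9 positions; B differs at 1 position; C differs at 9 positions; D differs at 6 positions; E differs at 8 positions. The closest is B.

B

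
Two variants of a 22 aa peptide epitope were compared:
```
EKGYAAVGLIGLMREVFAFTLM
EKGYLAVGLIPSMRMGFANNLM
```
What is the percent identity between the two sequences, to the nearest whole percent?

68%

Mismatches at positions 5, 11, 12, 15, 16, 19, 20 (1-based): 7 of 22.
Identical positions: 15/22 = 68.18% → 68%.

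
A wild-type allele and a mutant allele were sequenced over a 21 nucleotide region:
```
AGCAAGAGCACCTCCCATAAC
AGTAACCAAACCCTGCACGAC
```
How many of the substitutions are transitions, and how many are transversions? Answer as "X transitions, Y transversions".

6 transitions, 4 transversions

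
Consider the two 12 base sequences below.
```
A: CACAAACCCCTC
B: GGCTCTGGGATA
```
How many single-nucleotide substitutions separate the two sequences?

Comparing position by position, 10 positions differ: 1 (C/G), 2 (A/G), 4 (A/T), 5 (A/C), 6 (A/T), 7 (C/G), 8 (C/G), 9 (C/G), 10 (C/A), 12 (C/A).

10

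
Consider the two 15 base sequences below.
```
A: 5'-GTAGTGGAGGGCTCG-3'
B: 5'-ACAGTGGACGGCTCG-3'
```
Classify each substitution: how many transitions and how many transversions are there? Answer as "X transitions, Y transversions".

Transitions (purine↔purine or pyrimidine↔pyrimidine): 1 G→A, 2 T→C.
Transversions (purine↔pyrimidine): 9 G→C.

2 transitions, 1 transversion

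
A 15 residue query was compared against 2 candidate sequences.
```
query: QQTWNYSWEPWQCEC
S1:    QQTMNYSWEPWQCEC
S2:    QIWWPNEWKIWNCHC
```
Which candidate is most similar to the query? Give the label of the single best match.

S1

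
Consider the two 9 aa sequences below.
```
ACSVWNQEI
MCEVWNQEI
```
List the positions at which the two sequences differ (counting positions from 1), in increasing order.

Scanning 1-based: 1: A/M; 3: S/E.

1, 3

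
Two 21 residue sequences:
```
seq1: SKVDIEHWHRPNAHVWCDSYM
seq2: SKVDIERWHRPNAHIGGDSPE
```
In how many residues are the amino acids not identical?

6

Comparing position by position, 6 residues differ: 7 (H/R), 15 (V/I), 16 (W/G), 17 (C/G), 20 (Y/P), 21 (M/E).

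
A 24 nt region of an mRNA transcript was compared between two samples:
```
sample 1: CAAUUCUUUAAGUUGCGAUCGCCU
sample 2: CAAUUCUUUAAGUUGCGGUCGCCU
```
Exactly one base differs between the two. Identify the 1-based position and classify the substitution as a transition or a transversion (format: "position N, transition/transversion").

Position 18 changes A→G. A is a purine and G is a purine, so this is a transition.

position 18, transition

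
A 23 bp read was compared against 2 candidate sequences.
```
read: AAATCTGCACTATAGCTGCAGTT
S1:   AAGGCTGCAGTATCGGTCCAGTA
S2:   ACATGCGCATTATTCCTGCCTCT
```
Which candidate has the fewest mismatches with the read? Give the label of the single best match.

S1

Hamming distances to read — S1: 7; S2: 9.
Smallest is S1 with 7 mismatches.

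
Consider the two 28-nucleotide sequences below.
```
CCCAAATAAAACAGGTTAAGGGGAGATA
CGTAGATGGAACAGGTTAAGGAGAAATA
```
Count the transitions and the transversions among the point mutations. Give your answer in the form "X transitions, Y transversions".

6 transitions, 1 transversion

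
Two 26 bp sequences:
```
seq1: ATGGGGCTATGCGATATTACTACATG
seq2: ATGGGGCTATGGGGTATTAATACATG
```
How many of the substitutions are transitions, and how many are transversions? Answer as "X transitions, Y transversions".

Mismatches (1-based):
site 12: C→G (pyrimidine→purine, transversion)
site 14: A→G (purine→purine, transition)
site 20: C→A (pyrimidine→purine, transversion)

1 transition, 2 transversions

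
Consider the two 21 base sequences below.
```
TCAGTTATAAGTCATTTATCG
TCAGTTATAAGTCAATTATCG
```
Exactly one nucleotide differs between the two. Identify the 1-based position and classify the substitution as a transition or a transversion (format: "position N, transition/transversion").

position 15, transversion

The sequences differ only at position 15: T→A (pyrimidine→purine), a transversion.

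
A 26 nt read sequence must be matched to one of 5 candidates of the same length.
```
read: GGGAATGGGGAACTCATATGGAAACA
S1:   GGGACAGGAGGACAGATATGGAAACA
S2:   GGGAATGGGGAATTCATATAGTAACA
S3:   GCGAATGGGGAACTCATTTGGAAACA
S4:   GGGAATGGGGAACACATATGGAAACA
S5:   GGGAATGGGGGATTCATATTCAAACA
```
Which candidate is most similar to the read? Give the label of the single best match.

S4

Hamming distances to read — S1: 6; S2: 3; S3: 2; S4: 1; S5: 4.
Smallest is S4 with 1 mismatch.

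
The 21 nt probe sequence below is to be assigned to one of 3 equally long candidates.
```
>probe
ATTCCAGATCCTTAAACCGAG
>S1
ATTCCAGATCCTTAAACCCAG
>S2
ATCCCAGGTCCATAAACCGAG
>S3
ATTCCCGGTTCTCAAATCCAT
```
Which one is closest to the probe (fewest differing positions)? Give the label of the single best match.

S1

Hamming distances to probe — S1: 1; S2: 3; S3: 7.
Smallest is S1 with 1 mismatch.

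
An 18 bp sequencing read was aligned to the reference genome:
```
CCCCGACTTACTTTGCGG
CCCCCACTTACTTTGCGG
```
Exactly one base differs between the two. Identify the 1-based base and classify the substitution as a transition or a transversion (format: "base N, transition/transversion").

base 5, transversion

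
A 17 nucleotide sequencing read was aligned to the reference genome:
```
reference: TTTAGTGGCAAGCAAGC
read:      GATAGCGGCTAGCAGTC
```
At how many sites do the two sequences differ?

6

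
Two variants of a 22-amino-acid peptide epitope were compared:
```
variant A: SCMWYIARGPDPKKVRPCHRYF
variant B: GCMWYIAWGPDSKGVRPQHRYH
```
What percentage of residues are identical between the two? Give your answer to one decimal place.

6 positions differ (1, 8, 12, 14, 18, 22), so 16 of 22 match: 16/22 = 72.73%.

72.7%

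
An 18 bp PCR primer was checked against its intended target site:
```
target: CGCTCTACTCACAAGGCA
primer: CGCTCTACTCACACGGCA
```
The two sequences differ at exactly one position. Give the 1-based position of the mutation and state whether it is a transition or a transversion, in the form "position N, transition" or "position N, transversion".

The sequences differ only at position 14: A→C (purine→pyrimidine), a transversion.

position 14, transversion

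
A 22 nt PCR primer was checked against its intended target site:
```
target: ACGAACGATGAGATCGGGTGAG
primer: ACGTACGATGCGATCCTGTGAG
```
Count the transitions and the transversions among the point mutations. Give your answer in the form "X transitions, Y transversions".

0 transitions, 4 transversions

Transitions (purine↔purine or pyrimidine↔pyrimidine): none.
Transversions (purine↔pyrimidine): 4 A→T, 11 A→C, 16 G→C, 17 G→T.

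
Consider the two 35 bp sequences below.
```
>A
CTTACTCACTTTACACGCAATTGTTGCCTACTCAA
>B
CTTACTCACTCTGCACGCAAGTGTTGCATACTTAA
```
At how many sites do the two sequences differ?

The sequences differ at sites 11, 13, 21, 28, 33 (1-based) — 5 in total.

5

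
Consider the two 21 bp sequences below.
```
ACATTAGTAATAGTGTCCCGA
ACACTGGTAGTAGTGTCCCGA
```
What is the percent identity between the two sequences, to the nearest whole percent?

Mismatches at positions 4, 6, 10 (1-based): 3 of 21.
Identical positions: 18/21 = 85.71% → 86%.

86%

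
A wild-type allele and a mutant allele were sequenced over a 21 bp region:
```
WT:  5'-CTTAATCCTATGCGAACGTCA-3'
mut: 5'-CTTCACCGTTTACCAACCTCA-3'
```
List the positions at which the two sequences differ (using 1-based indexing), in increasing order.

Scanning 1-based: 4: A/C; 6: T/C; 8: C/G; 10: A/T; 12: G/A; 14: G/C; 18: G/C.

4, 6, 8, 10, 12, 14, 18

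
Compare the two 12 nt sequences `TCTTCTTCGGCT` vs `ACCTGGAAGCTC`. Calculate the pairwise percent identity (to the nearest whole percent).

25%

9 positions differ (1, 3, 5, 6, 7, 8, 10, 11, 12), so 3 of 12 match: 3/12 = 25%.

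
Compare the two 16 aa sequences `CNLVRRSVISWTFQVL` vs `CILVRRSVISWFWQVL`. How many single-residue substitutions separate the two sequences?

Comparing position by position, 3 residues differ: 2 (N/I), 12 (T/F), 13 (F/W).

3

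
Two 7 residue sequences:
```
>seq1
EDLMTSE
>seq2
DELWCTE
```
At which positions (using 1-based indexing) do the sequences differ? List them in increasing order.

1, 2, 4, 5, 6

Scanning 1-based: 1: E/D; 2: D/E; 4: M/W; 5: T/C; 6: S/T.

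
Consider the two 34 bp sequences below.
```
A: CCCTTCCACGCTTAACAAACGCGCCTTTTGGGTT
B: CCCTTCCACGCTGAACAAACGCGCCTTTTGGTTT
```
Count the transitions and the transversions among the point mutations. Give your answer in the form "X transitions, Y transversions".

Transitions (purine↔purine or pyrimidine↔pyrimidine): none.
Transversions (purine↔pyrimidine): 13 T→G, 32 G→T.

0 transitions, 2 transversions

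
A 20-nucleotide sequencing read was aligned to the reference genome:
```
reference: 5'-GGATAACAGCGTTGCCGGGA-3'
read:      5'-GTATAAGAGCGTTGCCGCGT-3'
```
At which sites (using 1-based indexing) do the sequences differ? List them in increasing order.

2, 7, 18, 20

Scanning 1-based: 2: G/T; 7: C/G; 18: G/C; 20: A/T.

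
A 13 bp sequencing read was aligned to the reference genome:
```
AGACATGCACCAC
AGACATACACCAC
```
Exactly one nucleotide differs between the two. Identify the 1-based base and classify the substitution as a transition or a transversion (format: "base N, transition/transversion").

base 7, transition

Base 7 changes G→A. G is a purine and A is a purine, so this is a transition.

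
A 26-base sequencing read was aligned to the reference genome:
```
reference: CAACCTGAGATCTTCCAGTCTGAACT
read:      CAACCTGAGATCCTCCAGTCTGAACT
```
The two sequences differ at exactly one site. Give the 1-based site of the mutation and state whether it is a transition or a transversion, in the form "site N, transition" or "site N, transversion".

The sequences differ only at site 13: T→C (pyrimidine→pyrimidine), a transition.

site 13, transition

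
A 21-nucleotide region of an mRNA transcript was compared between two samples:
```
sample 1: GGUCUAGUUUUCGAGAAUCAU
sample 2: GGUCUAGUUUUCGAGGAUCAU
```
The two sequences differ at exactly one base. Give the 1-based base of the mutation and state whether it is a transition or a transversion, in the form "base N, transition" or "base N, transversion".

The sequences differ only at base 16: A→G (purine→purine), a transition.

base 16, transition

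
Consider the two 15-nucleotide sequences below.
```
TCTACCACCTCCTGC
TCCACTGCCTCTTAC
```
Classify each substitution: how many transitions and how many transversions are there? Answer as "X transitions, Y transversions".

5 transitions, 0 transversions

Transitions (purine↔purine or pyrimidine↔pyrimidine): 3 T→C, 6 C→T, 7 A→G, 12 C→T, 14 G→A.
Transversions (purine↔pyrimidine): none.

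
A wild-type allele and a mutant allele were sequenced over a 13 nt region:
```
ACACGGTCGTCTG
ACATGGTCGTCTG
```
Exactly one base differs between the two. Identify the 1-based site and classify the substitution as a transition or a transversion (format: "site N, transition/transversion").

site 4, transition

The sequences differ only at site 4: C→T (pyrimidine→pyrimidine), a transition.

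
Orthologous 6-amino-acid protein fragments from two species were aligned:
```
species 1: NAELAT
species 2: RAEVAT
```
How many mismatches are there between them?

2

The sequences differ at positions 1, 4 (1-based) — 2 in total.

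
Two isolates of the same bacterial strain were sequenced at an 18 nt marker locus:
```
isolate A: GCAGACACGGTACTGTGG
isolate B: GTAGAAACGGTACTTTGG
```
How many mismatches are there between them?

Mismatches (1-based): base 2: C→T; base 6: C→A; base 15: G→T.

3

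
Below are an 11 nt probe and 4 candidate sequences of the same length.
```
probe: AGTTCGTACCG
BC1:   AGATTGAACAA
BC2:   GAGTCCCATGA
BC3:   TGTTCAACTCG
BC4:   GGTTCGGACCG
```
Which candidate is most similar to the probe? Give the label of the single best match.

BC4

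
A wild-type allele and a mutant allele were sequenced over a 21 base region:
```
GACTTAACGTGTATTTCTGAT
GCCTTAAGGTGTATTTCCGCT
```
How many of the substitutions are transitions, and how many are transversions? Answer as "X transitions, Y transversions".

Mismatches (1-based):
base 2: A→C (purine→pyrimidine, transversion)
base 8: C→G (pyrimidine→purine, transversion)
base 18: T→C (pyrimidine→pyrimidine, transition)
base 20: A→C (purine→pyrimidine, transversion)

1 transition, 3 transversions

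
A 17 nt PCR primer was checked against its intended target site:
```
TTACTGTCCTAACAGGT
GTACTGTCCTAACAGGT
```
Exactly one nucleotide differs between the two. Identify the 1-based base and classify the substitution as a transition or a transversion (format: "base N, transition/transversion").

Base 1 changes T→G. T is a pyrimidine and G is a purine, so this is a transversion.

base 1, transversion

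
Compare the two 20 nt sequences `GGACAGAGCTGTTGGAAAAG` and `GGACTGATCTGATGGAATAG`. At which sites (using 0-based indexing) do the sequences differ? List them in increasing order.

4, 7, 11, 17

Scanning 0-based: 4: A/T; 7: G/T; 11: T/A; 17: A/T.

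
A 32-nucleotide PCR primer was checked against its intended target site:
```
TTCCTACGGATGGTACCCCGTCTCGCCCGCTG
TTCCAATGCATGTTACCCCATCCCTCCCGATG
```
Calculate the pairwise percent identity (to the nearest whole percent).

75%

Mismatches at positions 5, 7, 9, 13, 20, 23, 25, 30 (1-based): 8 of 32.
Identical positions: 24/32 = 75% → 75%.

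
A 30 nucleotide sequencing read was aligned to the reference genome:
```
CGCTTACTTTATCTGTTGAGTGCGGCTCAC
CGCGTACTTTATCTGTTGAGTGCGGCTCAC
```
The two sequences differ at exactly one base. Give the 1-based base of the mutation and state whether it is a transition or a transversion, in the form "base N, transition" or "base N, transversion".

Base 4 changes T→G. T is a pyrimidine and G is a purine, so this is a transversion.

base 4, transversion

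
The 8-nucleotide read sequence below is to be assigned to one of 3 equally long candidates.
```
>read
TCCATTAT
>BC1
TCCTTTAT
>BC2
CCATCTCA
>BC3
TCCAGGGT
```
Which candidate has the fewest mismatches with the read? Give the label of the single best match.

BC1

BC1 differs at 1 site; BC2 differs at 6 sites; BC3 differs at 3 sites. The closest is BC1.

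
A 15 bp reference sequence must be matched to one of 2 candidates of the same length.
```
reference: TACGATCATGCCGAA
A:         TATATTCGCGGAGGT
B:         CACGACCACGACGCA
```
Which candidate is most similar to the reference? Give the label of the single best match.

A differs at 9 positions; B differs at 5 positions. The closest is B.

B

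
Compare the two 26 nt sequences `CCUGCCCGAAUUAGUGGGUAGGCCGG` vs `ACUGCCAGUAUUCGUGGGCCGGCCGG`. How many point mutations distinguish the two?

Comparing position by position, 6 bases differ: 1 (C/A), 7 (C/A), 9 (A/U), 13 (A/C), 19 (U/C), 20 (A/C).

6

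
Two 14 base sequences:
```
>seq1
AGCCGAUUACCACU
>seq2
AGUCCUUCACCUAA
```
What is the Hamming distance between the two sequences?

Comparing position by position, 7 positions differ: 3 (C/U), 5 (G/C), 6 (A/U), 8 (U/C), 12 (A/U), 13 (C/A), 14 (U/A).

7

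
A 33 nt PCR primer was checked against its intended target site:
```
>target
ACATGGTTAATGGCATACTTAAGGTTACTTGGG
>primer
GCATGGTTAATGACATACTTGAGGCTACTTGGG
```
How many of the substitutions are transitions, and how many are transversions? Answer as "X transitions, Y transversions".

4 transitions, 0 transversions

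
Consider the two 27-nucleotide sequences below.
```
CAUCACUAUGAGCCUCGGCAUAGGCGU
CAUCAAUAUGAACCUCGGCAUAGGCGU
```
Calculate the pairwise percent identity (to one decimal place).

92.6%

Mismatches at positions 6, 12 (1-based): 2 of 27.
Identical positions: 25/27 = 92.59% → 92.6%.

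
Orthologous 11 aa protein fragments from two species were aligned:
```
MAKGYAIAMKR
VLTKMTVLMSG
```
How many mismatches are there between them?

Comparing position by position, 10 positions differ: 1 (M/V), 2 (A/L), 3 (K/T), 4 (G/K), 5 (Y/M), 6 (A/T), 7 (I/V), 8 (A/L), 10 (K/S), 11 (R/G).

10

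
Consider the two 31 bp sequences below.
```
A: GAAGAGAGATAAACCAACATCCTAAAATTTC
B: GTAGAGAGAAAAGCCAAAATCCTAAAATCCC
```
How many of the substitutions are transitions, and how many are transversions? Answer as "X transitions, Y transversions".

3 transitions, 3 transversions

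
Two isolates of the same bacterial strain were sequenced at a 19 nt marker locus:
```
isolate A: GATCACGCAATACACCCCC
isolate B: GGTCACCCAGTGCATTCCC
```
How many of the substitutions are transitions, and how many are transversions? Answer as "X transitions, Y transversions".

Transitions (purine↔purine or pyrimidine↔pyrimidine): 2 A→G, 10 A→G, 12 A→G, 15 C→T, 16 C→T.
Transversions (purine↔pyrimidine): 7 G→C.

5 transitions, 1 transversion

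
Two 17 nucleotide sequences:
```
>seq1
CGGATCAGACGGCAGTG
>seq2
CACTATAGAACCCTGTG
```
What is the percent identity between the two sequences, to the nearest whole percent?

9 positions differ (2, 3, 4, 5, 6, 10, 11, 12, 14), so 8 of 17 match: 8/17 = 47.06%.

47%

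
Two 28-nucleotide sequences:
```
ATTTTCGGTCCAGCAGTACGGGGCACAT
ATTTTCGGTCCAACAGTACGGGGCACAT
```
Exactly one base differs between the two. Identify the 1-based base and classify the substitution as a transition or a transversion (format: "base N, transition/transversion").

base 13, transition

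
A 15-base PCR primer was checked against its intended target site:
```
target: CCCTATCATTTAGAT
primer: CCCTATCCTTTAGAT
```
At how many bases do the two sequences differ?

Comparing position by position, 1 base differs: 8 (A/C).

1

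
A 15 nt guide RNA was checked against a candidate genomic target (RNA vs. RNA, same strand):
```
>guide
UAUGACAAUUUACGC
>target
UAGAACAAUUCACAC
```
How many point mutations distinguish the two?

4

The sequences differ at positions 3, 4, 11, 14 (1-based) — 4 in total.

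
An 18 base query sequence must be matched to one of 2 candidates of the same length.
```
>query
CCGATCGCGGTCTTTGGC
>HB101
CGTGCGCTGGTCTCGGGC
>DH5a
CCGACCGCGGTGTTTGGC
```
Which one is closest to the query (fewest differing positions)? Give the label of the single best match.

HB101 differs at 9 positions; DH5a differs at 2 positions. The closest is DH5a.

DH5a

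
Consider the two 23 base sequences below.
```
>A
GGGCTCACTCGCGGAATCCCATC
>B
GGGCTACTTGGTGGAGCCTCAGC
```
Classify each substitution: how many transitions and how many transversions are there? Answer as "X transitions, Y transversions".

5 transitions, 4 transversions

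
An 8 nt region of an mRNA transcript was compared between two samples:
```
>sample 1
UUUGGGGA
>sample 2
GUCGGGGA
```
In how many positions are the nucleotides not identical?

2

The sequences differ at positions 1, 3 (1-based) — 2 in total.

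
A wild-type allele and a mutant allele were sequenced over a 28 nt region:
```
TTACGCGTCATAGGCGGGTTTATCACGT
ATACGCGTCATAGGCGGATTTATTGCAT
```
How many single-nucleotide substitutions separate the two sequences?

Mismatches (1-based): position 1: T→A; position 18: G→A; position 24: C→T; position 25: A→G; position 27: G→A.

5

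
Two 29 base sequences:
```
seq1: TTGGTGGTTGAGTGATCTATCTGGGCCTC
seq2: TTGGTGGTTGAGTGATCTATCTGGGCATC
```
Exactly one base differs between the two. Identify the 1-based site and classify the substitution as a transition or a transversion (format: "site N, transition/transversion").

site 27, transversion

Site 27 changes C→A. C is a pyrimidine and A is a purine, so this is a transversion.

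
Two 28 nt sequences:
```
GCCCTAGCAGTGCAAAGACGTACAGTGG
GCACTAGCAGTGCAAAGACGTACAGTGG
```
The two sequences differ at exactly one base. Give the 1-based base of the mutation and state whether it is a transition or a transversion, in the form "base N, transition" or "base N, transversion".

Base 3 changes C→A. C is a pyrimidine and A is a purine, so this is a transversion.

base 3, transversion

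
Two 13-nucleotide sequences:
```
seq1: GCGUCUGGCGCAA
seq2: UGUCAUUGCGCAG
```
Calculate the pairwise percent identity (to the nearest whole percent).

46%

7 positions differ (1, 2, 3, 4, 5, 7, 13), so 6 of 13 match: 6/13 = 46.15%.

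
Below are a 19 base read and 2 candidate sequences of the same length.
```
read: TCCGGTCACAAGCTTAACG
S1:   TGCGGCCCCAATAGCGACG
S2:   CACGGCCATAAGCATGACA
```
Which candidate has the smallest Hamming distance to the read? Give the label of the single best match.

S2

Hamming distances to read — S1: 8; S2: 7.
Smallest is S2 with 7 mismatches.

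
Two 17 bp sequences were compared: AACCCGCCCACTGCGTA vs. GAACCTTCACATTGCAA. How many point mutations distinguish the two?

11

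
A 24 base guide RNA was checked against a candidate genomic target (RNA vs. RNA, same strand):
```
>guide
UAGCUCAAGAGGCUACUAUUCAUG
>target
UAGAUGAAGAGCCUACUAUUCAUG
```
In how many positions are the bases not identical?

3

Mismatches (1-based): position 4: C→A; position 6: C→G; position 12: G→C.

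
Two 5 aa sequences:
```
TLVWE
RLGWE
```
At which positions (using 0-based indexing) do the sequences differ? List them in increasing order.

Differences at position 0 (T→R), position 2 (V→G).

0, 2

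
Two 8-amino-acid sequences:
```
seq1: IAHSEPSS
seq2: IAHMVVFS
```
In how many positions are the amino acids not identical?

4

Mismatches (1-based): position 4: S→M; position 5: E→V; position 6: P→V; position 7: S→F.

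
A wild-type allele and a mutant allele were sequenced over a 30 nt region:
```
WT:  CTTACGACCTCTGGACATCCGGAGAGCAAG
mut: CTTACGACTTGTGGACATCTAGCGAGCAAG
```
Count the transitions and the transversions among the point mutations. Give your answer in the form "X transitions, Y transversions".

3 transitions, 2 transversions

Mismatches (1-based):
site 9: C→T (pyrimidine→pyrimidine, transition)
site 11: C→G (pyrimidine→purine, transversion)
site 20: C→T (pyrimidine→pyrimidine, transition)
site 21: G→A (purine→purine, transition)
site 23: A→C (purine→pyrimidine, transversion)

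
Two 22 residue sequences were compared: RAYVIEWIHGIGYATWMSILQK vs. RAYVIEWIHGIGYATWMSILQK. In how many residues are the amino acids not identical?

0

The two sequences are identical at every position.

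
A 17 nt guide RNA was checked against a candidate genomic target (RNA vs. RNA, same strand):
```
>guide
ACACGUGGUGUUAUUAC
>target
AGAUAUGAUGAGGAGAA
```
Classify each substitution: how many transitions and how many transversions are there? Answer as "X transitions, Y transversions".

Transitions (purine↔purine or pyrimidine↔pyrimidine): 4 C→U, 5 G→A, 8 G→A, 13 A→G.
Transversions (purine↔pyrimidine): 2 C→G, 11 U→A, 12 U→G, 14 U→A, 15 U→G, 17 C→A.

4 transitions, 6 transversions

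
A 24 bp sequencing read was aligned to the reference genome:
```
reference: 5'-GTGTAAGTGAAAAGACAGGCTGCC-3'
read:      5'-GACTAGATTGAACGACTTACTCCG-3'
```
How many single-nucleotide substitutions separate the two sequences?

Comparing position by position, 12 positions differ: 2 (T/A), 3 (G/C), 6 (A/G), 7 (G/A), 9 (G/T), 10 (A/G), 13 (A/C), 17 (A/T), 18 (G/T), 19 (G/A), 22 (G/C), 24 (C/G).

12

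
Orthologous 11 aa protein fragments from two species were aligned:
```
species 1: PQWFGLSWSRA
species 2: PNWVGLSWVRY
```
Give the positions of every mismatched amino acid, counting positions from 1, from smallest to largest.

2, 4, 9, 11

Scanning 1-based: 2: Q/N; 4: F/V; 9: S/V; 11: A/Y.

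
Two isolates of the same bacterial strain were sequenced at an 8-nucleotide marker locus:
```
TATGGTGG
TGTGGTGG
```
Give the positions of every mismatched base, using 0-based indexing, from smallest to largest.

1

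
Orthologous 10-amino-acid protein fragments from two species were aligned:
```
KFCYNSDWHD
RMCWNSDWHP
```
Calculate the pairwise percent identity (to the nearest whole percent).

60%

Mismatches at positions 1, 2, 4, 10 (1-based): 4 of 10.
Identical positions: 6/10 = 60% → 60%.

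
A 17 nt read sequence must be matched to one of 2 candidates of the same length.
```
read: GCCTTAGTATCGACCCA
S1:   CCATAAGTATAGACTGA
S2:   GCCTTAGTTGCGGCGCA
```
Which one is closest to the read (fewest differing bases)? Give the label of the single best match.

Hamming distances to read — S1: 6; S2: 4.
Smallest is S2 with 4 mismatches.

S2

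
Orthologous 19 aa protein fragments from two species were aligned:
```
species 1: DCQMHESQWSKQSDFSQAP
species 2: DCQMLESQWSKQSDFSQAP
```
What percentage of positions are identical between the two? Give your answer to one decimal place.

Mismatch at position 5 (1-based): 1 of 19.
Identical positions: 18/19 = 94.74% → 94.7%.

94.7%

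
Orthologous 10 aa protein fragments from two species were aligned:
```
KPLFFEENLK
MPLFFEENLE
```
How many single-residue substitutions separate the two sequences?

2

The sequences differ at residues 1, 10 (1-based) — 2 in total.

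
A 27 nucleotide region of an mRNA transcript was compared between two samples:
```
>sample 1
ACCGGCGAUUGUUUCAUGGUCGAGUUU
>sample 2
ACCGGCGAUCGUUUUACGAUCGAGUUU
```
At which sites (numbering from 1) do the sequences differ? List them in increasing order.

10, 15, 17, 19

Scanning 1-based: 10: U/C; 15: C/U; 17: U/C; 19: G/A.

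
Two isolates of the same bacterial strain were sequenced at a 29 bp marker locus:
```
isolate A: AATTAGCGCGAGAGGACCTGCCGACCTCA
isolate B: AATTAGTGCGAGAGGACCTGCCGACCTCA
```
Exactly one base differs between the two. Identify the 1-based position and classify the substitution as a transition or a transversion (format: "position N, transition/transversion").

The sequences differ only at position 7: C→T (pyrimidine→pyrimidine), a transition.

position 7, transition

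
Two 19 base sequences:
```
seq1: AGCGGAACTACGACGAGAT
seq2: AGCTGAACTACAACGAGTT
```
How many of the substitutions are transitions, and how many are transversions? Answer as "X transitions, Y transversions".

Mismatches (1-based):
base 4: G→T (purine→pyrimidine, transversion)
base 12: G→A (purine→purine, transition)
base 18: A→T (purine→pyrimidine, transversion)

1 transition, 2 transversions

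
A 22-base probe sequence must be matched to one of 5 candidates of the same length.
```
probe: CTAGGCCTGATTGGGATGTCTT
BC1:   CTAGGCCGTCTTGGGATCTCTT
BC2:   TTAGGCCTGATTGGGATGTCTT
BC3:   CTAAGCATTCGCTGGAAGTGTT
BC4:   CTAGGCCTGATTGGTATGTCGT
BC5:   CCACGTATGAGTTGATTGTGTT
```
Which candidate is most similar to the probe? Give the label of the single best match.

BC1 differs at 4 bases; BC2 differs at 1 base; BC3 differs at 9 bases; BC4 differs at 2 bases; BC5 differs at 9 bases. The closest is BC2.

BC2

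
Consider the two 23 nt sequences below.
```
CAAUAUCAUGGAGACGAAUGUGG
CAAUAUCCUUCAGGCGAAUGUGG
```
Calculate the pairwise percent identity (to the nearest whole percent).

83%

4 positions differ (8, 10, 11, 14), so 19 of 23 match: 19/23 = 82.61%.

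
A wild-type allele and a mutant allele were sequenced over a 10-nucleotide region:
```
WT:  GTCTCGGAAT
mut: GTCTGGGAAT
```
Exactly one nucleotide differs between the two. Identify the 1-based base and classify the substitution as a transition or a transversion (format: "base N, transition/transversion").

base 5, transversion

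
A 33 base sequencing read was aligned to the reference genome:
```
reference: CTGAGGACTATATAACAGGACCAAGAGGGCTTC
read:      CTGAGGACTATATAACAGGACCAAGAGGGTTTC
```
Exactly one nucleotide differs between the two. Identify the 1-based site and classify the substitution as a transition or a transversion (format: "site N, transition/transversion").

site 30, transition

Site 30 changes C→T. C is a pyrimidine and T is a pyrimidine, so this is a transition.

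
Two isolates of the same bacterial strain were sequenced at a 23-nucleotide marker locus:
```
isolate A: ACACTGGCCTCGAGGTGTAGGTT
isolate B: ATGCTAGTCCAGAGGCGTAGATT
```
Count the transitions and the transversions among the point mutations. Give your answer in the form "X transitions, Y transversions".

Transitions (purine↔purine or pyrimidine↔pyrimidine): 2 C→T, 3 A→G, 6 G→A, 8 C→T, 10 T→C, 16 T→C, 21 G→A.
Transversions (purine↔pyrimidine): 11 C→A.

7 transitions, 1 transversion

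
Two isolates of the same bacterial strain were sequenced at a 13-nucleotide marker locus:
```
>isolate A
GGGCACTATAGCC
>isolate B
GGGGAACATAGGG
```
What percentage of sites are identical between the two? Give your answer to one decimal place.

5 positions differ (4, 6, 7, 12, 13), so 8 of 13 match: 8/13 = 61.54%.

61.5%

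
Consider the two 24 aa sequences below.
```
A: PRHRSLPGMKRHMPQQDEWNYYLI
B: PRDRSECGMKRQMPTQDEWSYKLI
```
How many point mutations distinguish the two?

7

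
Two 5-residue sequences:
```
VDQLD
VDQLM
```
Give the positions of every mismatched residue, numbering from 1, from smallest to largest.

5

Scanning 1-based: 5: D/M.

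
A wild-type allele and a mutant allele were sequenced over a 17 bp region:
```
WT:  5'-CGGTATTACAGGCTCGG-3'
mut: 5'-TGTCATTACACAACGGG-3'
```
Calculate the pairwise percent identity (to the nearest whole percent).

Mismatches at positions 1, 3, 4, 11, 12, 13, 14, 15 (1-based): 8 of 17.
Identical positions: 9/17 = 52.94% → 53%.

53%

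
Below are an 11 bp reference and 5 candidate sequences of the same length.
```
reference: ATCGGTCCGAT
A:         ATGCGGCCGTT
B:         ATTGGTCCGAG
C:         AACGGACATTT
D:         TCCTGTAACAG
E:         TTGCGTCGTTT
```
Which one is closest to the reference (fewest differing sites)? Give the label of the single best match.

B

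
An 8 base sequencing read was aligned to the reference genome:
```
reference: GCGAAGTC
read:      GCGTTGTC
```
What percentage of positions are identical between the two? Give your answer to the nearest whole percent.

75%

2 positions differ (4, 5), so 6 of 8 match: 6/8 = 75%.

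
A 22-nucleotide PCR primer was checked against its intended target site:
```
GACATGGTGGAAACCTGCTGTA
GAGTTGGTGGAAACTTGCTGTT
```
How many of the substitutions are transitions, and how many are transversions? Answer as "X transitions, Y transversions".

1 transition, 3 transversions

Mismatches (1-based):
base 3: C→G (pyrimidine→purine, transversion)
base 4: A→T (purine→pyrimidine, transversion)
base 15: C→T (pyrimidine→pyrimidine, transition)
base 22: A→T (purine→pyrimidine, transversion)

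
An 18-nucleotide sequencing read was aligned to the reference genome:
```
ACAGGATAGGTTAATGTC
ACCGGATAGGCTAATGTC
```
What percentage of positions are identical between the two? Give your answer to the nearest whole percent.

2 positions differ (3, 11), so 16 of 18 match: 16/18 = 88.89%.

89%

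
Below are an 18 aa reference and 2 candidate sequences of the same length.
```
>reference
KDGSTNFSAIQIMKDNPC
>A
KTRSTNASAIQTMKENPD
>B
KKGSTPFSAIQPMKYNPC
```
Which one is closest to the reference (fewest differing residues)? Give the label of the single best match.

B

A differs at 6 residues; B differs at 4 residues. The closest is B.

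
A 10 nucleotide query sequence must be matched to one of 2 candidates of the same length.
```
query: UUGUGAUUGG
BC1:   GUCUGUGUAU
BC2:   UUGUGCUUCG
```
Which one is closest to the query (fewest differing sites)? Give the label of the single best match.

Hamming distances to query — BC1: 6; BC2: 2.
Smallest is BC2 with 2 mismatches.

BC2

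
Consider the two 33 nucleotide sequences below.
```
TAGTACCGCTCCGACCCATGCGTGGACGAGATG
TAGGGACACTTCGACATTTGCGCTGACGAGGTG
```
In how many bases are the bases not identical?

11

The sequences differ at bases 4, 5, 6, 8, 11, 16, 17, 18, 23, 24, 31 (1-based) — 11 in total.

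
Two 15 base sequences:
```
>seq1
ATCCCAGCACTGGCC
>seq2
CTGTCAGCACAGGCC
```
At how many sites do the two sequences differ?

4

Mismatches (1-based): site 1: A→C; site 3: C→G; site 4: C→T; site 11: T→A.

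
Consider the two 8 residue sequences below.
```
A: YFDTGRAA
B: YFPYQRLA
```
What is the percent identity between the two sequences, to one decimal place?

50.0%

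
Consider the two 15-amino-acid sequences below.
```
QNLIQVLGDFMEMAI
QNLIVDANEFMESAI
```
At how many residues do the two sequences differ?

6

Mismatches (1-based): residue 5: Q→V; residue 6: V→D; residue 7: L→A; residue 8: G→N; residue 9: D→E; residue 13: M→S.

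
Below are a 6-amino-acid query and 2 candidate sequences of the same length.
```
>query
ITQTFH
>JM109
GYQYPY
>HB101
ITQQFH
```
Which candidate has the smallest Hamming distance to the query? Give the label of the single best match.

HB101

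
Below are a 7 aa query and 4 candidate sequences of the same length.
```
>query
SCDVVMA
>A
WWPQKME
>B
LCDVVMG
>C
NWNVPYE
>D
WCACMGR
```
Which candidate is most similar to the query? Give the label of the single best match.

B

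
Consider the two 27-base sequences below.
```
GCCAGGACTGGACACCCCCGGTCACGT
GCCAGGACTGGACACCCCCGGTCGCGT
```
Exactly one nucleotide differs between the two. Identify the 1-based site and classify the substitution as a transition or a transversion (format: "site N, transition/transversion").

site 24, transition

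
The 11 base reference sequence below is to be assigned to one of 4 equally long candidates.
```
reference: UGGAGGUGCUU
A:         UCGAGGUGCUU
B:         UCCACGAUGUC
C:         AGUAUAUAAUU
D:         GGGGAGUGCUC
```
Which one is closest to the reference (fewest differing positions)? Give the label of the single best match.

Hamming distances to reference — A: 1; B: 7; C: 6; D: 4.
Smallest is A with 1 mismatch.

A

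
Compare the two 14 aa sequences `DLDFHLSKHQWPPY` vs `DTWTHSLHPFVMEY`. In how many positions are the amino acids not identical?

11

Comparing position by position, 11 positions differ: 2 (L/T), 3 (D/W), 4 (F/T), 6 (L/S), 7 (S/L), 8 (K/H), 9 (H/P), 10 (Q/F), 11 (W/V), 12 (P/M), 13 (P/E).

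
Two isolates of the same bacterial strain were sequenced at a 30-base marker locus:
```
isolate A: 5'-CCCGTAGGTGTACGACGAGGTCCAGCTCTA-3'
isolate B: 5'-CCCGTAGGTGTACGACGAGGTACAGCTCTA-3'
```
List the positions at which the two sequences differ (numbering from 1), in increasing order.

22

Differences at position 22 (C→A).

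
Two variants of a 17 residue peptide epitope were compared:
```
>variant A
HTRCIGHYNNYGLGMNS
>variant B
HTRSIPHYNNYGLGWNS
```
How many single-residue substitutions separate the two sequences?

Mismatches (1-based): residue 4: C→S; residue 6: G→P; residue 15: M→W.

3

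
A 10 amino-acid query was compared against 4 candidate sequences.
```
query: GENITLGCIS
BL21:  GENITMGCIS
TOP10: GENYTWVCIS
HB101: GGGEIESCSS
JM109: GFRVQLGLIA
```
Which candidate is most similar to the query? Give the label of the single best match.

BL21

BL21 differs at 1 position; TOP10 differs at 3 positions; HB101 differs at 7 positions; JM109 differs at 6 positions. The closest is BL21.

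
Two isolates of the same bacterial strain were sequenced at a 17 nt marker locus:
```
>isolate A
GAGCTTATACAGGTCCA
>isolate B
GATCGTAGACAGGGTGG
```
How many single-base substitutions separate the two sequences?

Mismatches (1-based): site 3: G→T; site 5: T→G; site 8: T→G; site 14: T→G; site 15: C→T; site 16: C→G; site 17: A→G.

7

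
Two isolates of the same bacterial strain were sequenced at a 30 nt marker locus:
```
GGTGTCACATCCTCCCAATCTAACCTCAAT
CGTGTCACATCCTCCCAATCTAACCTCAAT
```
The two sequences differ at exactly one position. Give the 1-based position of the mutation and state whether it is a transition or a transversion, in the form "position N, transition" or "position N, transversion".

position 1, transversion

Position 1 changes G→C. G is a purine and C is a pyrimidine, so this is a transversion.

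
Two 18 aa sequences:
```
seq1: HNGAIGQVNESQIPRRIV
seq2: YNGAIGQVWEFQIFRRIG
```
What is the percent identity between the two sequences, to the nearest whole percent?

72%

5 positions differ (1, 9, 11, 14, 18), so 13 of 18 match: 13/18 = 72.22%.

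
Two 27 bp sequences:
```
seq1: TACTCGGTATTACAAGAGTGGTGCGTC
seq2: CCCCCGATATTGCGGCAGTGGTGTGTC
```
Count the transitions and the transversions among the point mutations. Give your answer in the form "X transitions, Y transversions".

7 transitions, 2 transversions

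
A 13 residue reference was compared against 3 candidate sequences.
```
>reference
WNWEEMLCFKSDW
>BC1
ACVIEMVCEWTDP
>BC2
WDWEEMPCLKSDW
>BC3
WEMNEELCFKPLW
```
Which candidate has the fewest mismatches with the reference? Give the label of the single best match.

BC1 differs at 9 residues; BC2 differs at 3 residues; BC3 differs at 6 residues. The closest is BC2.

BC2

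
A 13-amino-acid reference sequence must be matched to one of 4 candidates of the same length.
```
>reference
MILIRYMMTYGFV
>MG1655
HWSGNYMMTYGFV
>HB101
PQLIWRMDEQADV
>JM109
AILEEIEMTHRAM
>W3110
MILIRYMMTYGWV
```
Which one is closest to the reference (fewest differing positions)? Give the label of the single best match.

Hamming distances to reference — MG1655: 5; HB101: 9; JM109: 9; W3110: 1.
Smallest is W3110 with 1 mismatch.

W3110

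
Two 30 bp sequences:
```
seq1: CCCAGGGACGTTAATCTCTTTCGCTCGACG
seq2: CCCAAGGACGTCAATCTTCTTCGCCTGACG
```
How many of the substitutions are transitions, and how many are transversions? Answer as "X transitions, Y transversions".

Transitions (purine↔purine or pyrimidine↔pyrimidine): 5 G→A, 12 T→C, 18 C→T, 19 T→C, 25 T→C, 26 C→T.
Transversions (purine↔pyrimidine): none.

6 transitions, 0 transversions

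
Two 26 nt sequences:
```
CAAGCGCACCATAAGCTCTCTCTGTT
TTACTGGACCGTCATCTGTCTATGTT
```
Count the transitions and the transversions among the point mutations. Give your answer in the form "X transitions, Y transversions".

3 transitions, 7 transversions

Mismatches (1-based):
position 1: C→T (pyrimidine→pyrimidine, transition)
position 2: A→T (purine→pyrimidine, transversion)
position 4: G→C (purine→pyrimidine, transversion)
position 5: C→T (pyrimidine→pyrimidine, transition)
position 7: C→G (pyrimidine→purine, transversion)
position 11: A→G (purine→purine, transition)
position 13: A→C (purine→pyrimidine, transversion)
position 15: G→T (purine→pyrimidine, transversion)
position 18: C→G (pyrimidine→purine, transversion)
position 22: C→A (pyrimidine→purine, transversion)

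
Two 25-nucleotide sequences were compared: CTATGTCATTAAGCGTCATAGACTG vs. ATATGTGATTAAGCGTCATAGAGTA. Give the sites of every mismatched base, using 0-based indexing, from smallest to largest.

0, 6, 22, 24

Differences at site 0 (C→A), site 6 (C→G), site 22 (C→G), site 24 (G→A).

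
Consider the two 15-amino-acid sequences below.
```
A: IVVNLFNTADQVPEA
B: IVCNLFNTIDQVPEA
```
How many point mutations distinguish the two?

The sequences differ at residues 3, 9 (1-based) — 2 in total.

2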